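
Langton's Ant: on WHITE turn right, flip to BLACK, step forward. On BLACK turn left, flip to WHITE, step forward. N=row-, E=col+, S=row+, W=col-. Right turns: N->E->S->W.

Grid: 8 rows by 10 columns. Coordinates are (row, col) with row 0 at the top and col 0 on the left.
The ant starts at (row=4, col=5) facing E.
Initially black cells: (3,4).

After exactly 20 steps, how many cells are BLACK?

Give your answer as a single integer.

Answer: 7

Derivation:
Step 1: on WHITE (4,5): turn R to S, flip to black, move to (5,5). |black|=2
Step 2: on WHITE (5,5): turn R to W, flip to black, move to (5,4). |black|=3
Step 3: on WHITE (5,4): turn R to N, flip to black, move to (4,4). |black|=4
Step 4: on WHITE (4,4): turn R to E, flip to black, move to (4,5). |black|=5
Step 5: on BLACK (4,5): turn L to N, flip to white, move to (3,5). |black|=4
Step 6: on WHITE (3,5): turn R to E, flip to black, move to (3,6). |black|=5
Step 7: on WHITE (3,6): turn R to S, flip to black, move to (4,6). |black|=6
Step 8: on WHITE (4,6): turn R to W, flip to black, move to (4,5). |black|=7
Step 9: on WHITE (4,5): turn R to N, flip to black, move to (3,5). |black|=8
Step 10: on BLACK (3,5): turn L to W, flip to white, move to (3,4). |black|=7
Step 11: on BLACK (3,4): turn L to S, flip to white, move to (4,4). |black|=6
Step 12: on BLACK (4,4): turn L to E, flip to white, move to (4,5). |black|=5
Step 13: on BLACK (4,5): turn L to N, flip to white, move to (3,5). |black|=4
Step 14: on WHITE (3,5): turn R to E, flip to black, move to (3,6). |black|=5
Step 15: on BLACK (3,6): turn L to N, flip to white, move to (2,6). |black|=4
Step 16: on WHITE (2,6): turn R to E, flip to black, move to (2,7). |black|=5
Step 17: on WHITE (2,7): turn R to S, flip to black, move to (3,7). |black|=6
Step 18: on WHITE (3,7): turn R to W, flip to black, move to (3,6). |black|=7
Step 19: on WHITE (3,6): turn R to N, flip to black, move to (2,6). |black|=8
Step 20: on BLACK (2,6): turn L to W, flip to white, move to (2,5). |black|=7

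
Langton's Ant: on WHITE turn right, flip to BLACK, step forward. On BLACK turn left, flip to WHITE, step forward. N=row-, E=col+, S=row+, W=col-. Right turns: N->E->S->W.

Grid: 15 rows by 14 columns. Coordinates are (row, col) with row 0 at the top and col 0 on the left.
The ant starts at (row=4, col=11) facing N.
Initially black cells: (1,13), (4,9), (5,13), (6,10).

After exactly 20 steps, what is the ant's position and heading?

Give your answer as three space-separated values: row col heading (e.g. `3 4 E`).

Answer: 4 7 N

Derivation:
Step 1: on WHITE (4,11): turn R to E, flip to black, move to (4,12). |black|=5
Step 2: on WHITE (4,12): turn R to S, flip to black, move to (5,12). |black|=6
Step 3: on WHITE (5,12): turn R to W, flip to black, move to (5,11). |black|=7
Step 4: on WHITE (5,11): turn R to N, flip to black, move to (4,11). |black|=8
Step 5: on BLACK (4,11): turn L to W, flip to white, move to (4,10). |black|=7
Step 6: on WHITE (4,10): turn R to N, flip to black, move to (3,10). |black|=8
Step 7: on WHITE (3,10): turn R to E, flip to black, move to (3,11). |black|=9
Step 8: on WHITE (3,11): turn R to S, flip to black, move to (4,11). |black|=10
Step 9: on WHITE (4,11): turn R to W, flip to black, move to (4,10). |black|=11
Step 10: on BLACK (4,10): turn L to S, flip to white, move to (5,10). |black|=10
Step 11: on WHITE (5,10): turn R to W, flip to black, move to (5,9). |black|=11
Step 12: on WHITE (5,9): turn R to N, flip to black, move to (4,9). |black|=12
Step 13: on BLACK (4,9): turn L to W, flip to white, move to (4,8). |black|=11
Step 14: on WHITE (4,8): turn R to N, flip to black, move to (3,8). |black|=12
Step 15: on WHITE (3,8): turn R to E, flip to black, move to (3,9). |black|=13
Step 16: on WHITE (3,9): turn R to S, flip to black, move to (4,9). |black|=14
Step 17: on WHITE (4,9): turn R to W, flip to black, move to (4,8). |black|=15
Step 18: on BLACK (4,8): turn L to S, flip to white, move to (5,8). |black|=14
Step 19: on WHITE (5,8): turn R to W, flip to black, move to (5,7). |black|=15
Step 20: on WHITE (5,7): turn R to N, flip to black, move to (4,7). |black|=16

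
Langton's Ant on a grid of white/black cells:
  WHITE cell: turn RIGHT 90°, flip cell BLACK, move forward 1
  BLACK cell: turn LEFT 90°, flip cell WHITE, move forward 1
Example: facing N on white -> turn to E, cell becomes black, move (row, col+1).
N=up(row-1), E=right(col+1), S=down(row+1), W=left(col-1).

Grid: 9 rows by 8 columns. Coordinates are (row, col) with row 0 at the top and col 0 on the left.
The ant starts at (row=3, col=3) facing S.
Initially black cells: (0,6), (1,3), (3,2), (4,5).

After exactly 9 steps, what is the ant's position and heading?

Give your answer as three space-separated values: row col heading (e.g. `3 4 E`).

Step 1: on WHITE (3,3): turn R to W, flip to black, move to (3,2). |black|=5
Step 2: on BLACK (3,2): turn L to S, flip to white, move to (4,2). |black|=4
Step 3: on WHITE (4,2): turn R to W, flip to black, move to (4,1). |black|=5
Step 4: on WHITE (4,1): turn R to N, flip to black, move to (3,1). |black|=6
Step 5: on WHITE (3,1): turn R to E, flip to black, move to (3,2). |black|=7
Step 6: on WHITE (3,2): turn R to S, flip to black, move to (4,2). |black|=8
Step 7: on BLACK (4,2): turn L to E, flip to white, move to (4,3). |black|=7
Step 8: on WHITE (4,3): turn R to S, flip to black, move to (5,3). |black|=8
Step 9: on WHITE (5,3): turn R to W, flip to black, move to (5,2). |black|=9

Answer: 5 2 W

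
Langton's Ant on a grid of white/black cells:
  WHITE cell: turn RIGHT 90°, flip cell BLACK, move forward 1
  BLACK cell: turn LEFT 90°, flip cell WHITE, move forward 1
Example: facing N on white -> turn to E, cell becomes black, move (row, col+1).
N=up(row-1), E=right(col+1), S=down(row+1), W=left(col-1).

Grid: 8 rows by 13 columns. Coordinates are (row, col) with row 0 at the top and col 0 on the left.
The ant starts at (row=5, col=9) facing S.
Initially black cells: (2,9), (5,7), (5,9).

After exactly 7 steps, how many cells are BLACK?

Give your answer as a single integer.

Step 1: on BLACK (5,9): turn L to E, flip to white, move to (5,10). |black|=2
Step 2: on WHITE (5,10): turn R to S, flip to black, move to (6,10). |black|=3
Step 3: on WHITE (6,10): turn R to W, flip to black, move to (6,9). |black|=4
Step 4: on WHITE (6,9): turn R to N, flip to black, move to (5,9). |black|=5
Step 5: on WHITE (5,9): turn R to E, flip to black, move to (5,10). |black|=6
Step 6: on BLACK (5,10): turn L to N, flip to white, move to (4,10). |black|=5
Step 7: on WHITE (4,10): turn R to E, flip to black, move to (4,11). |black|=6

Answer: 6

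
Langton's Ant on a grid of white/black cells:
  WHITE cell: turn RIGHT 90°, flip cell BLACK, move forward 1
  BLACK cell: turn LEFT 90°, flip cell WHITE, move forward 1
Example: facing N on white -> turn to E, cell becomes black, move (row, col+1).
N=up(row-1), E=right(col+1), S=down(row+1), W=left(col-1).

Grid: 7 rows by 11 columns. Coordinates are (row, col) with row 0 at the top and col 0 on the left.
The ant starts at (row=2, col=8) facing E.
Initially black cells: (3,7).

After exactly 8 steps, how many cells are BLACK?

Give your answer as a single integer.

Answer: 5

Derivation:
Step 1: on WHITE (2,8): turn R to S, flip to black, move to (3,8). |black|=2
Step 2: on WHITE (3,8): turn R to W, flip to black, move to (3,7). |black|=3
Step 3: on BLACK (3,7): turn L to S, flip to white, move to (4,7). |black|=2
Step 4: on WHITE (4,7): turn R to W, flip to black, move to (4,6). |black|=3
Step 5: on WHITE (4,6): turn R to N, flip to black, move to (3,6). |black|=4
Step 6: on WHITE (3,6): turn R to E, flip to black, move to (3,7). |black|=5
Step 7: on WHITE (3,7): turn R to S, flip to black, move to (4,7). |black|=6
Step 8: on BLACK (4,7): turn L to E, flip to white, move to (4,8). |black|=5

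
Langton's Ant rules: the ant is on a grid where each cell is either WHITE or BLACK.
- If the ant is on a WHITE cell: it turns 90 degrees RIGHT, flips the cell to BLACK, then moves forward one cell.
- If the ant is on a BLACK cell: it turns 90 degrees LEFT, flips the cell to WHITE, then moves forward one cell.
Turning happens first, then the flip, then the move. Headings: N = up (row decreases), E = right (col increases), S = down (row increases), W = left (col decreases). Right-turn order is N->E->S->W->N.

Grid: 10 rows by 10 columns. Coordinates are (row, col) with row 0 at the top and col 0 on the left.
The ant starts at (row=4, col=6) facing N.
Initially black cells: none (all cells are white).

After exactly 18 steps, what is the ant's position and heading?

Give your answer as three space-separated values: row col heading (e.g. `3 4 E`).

Step 1: on WHITE (4,6): turn R to E, flip to black, move to (4,7). |black|=1
Step 2: on WHITE (4,7): turn R to S, flip to black, move to (5,7). |black|=2
Step 3: on WHITE (5,7): turn R to W, flip to black, move to (5,6). |black|=3
Step 4: on WHITE (5,6): turn R to N, flip to black, move to (4,6). |black|=4
Step 5: on BLACK (4,6): turn L to W, flip to white, move to (4,5). |black|=3
Step 6: on WHITE (4,5): turn R to N, flip to black, move to (3,5). |black|=4
Step 7: on WHITE (3,5): turn R to E, flip to black, move to (3,6). |black|=5
Step 8: on WHITE (3,6): turn R to S, flip to black, move to (4,6). |black|=6
Step 9: on WHITE (4,6): turn R to W, flip to black, move to (4,5). |black|=7
Step 10: on BLACK (4,5): turn L to S, flip to white, move to (5,5). |black|=6
Step 11: on WHITE (5,5): turn R to W, flip to black, move to (5,4). |black|=7
Step 12: on WHITE (5,4): turn R to N, flip to black, move to (4,4). |black|=8
Step 13: on WHITE (4,4): turn R to E, flip to black, move to (4,5). |black|=9
Step 14: on WHITE (4,5): turn R to S, flip to black, move to (5,5). |black|=10
Step 15: on BLACK (5,5): turn L to E, flip to white, move to (5,6). |black|=9
Step 16: on BLACK (5,6): turn L to N, flip to white, move to (4,6). |black|=8
Step 17: on BLACK (4,6): turn L to W, flip to white, move to (4,5). |black|=7
Step 18: on BLACK (4,5): turn L to S, flip to white, move to (5,5). |black|=6

Answer: 5 5 S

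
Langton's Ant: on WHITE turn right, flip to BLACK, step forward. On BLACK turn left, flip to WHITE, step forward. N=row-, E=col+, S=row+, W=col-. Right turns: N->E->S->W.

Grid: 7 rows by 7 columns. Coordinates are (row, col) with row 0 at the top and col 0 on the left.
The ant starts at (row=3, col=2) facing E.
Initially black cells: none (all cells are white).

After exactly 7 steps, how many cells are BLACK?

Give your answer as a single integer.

Step 1: on WHITE (3,2): turn R to S, flip to black, move to (4,2). |black|=1
Step 2: on WHITE (4,2): turn R to W, flip to black, move to (4,1). |black|=2
Step 3: on WHITE (4,1): turn R to N, flip to black, move to (3,1). |black|=3
Step 4: on WHITE (3,1): turn R to E, flip to black, move to (3,2). |black|=4
Step 5: on BLACK (3,2): turn L to N, flip to white, move to (2,2). |black|=3
Step 6: on WHITE (2,2): turn R to E, flip to black, move to (2,3). |black|=4
Step 7: on WHITE (2,3): turn R to S, flip to black, move to (3,3). |black|=5

Answer: 5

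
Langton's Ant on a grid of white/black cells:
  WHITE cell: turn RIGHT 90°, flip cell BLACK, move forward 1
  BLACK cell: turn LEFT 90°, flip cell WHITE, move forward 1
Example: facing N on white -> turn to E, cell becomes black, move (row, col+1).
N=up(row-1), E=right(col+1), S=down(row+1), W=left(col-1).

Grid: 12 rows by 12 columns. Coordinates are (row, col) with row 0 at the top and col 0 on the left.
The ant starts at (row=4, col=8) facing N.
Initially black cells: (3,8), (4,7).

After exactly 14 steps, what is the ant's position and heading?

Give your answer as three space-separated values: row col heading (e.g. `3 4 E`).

Answer: 3 9 N

Derivation:
Step 1: on WHITE (4,8): turn R to E, flip to black, move to (4,9). |black|=3
Step 2: on WHITE (4,9): turn R to S, flip to black, move to (5,9). |black|=4
Step 3: on WHITE (5,9): turn R to W, flip to black, move to (5,8). |black|=5
Step 4: on WHITE (5,8): turn R to N, flip to black, move to (4,8). |black|=6
Step 5: on BLACK (4,8): turn L to W, flip to white, move to (4,7). |black|=5
Step 6: on BLACK (4,7): turn L to S, flip to white, move to (5,7). |black|=4
Step 7: on WHITE (5,7): turn R to W, flip to black, move to (5,6). |black|=5
Step 8: on WHITE (5,6): turn R to N, flip to black, move to (4,6). |black|=6
Step 9: on WHITE (4,6): turn R to E, flip to black, move to (4,7). |black|=7
Step 10: on WHITE (4,7): turn R to S, flip to black, move to (5,7). |black|=8
Step 11: on BLACK (5,7): turn L to E, flip to white, move to (5,8). |black|=7
Step 12: on BLACK (5,8): turn L to N, flip to white, move to (4,8). |black|=6
Step 13: on WHITE (4,8): turn R to E, flip to black, move to (4,9). |black|=7
Step 14: on BLACK (4,9): turn L to N, flip to white, move to (3,9). |black|=6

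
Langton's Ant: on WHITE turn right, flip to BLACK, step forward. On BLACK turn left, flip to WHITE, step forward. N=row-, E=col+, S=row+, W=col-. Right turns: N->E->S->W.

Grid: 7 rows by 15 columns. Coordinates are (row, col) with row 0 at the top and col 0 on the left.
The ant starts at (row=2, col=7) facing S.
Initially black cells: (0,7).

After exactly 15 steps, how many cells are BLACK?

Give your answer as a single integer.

Step 1: on WHITE (2,7): turn R to W, flip to black, move to (2,6). |black|=2
Step 2: on WHITE (2,6): turn R to N, flip to black, move to (1,6). |black|=3
Step 3: on WHITE (1,6): turn R to E, flip to black, move to (1,7). |black|=4
Step 4: on WHITE (1,7): turn R to S, flip to black, move to (2,7). |black|=5
Step 5: on BLACK (2,7): turn L to E, flip to white, move to (2,8). |black|=4
Step 6: on WHITE (2,8): turn R to S, flip to black, move to (3,8). |black|=5
Step 7: on WHITE (3,8): turn R to W, flip to black, move to (3,7). |black|=6
Step 8: on WHITE (3,7): turn R to N, flip to black, move to (2,7). |black|=7
Step 9: on WHITE (2,7): turn R to E, flip to black, move to (2,8). |black|=8
Step 10: on BLACK (2,8): turn L to N, flip to white, move to (1,8). |black|=7
Step 11: on WHITE (1,8): turn R to E, flip to black, move to (1,9). |black|=8
Step 12: on WHITE (1,9): turn R to S, flip to black, move to (2,9). |black|=9
Step 13: on WHITE (2,9): turn R to W, flip to black, move to (2,8). |black|=10
Step 14: on WHITE (2,8): turn R to N, flip to black, move to (1,8). |black|=11
Step 15: on BLACK (1,8): turn L to W, flip to white, move to (1,7). |black|=10

Answer: 10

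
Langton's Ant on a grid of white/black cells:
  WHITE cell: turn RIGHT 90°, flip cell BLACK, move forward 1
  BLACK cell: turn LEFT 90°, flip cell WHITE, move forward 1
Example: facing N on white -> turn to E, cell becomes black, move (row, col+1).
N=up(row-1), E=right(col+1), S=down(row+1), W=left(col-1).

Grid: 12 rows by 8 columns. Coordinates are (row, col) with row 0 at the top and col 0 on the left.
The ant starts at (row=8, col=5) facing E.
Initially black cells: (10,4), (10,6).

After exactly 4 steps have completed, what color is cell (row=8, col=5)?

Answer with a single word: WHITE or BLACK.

Step 1: on WHITE (8,5): turn R to S, flip to black, move to (9,5). |black|=3
Step 2: on WHITE (9,5): turn R to W, flip to black, move to (9,4). |black|=4
Step 3: on WHITE (9,4): turn R to N, flip to black, move to (8,4). |black|=5
Step 4: on WHITE (8,4): turn R to E, flip to black, move to (8,5). |black|=6

Answer: BLACK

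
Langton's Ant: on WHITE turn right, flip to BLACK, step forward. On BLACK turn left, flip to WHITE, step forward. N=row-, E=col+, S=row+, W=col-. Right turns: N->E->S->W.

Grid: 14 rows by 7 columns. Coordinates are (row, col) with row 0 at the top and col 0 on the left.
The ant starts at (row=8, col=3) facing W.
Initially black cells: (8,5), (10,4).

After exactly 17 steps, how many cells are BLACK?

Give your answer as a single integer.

Answer: 11

Derivation:
Step 1: on WHITE (8,3): turn R to N, flip to black, move to (7,3). |black|=3
Step 2: on WHITE (7,3): turn R to E, flip to black, move to (7,4). |black|=4
Step 3: on WHITE (7,4): turn R to S, flip to black, move to (8,4). |black|=5
Step 4: on WHITE (8,4): turn R to W, flip to black, move to (8,3). |black|=6
Step 5: on BLACK (8,3): turn L to S, flip to white, move to (9,3). |black|=5
Step 6: on WHITE (9,3): turn R to W, flip to black, move to (9,2). |black|=6
Step 7: on WHITE (9,2): turn R to N, flip to black, move to (8,2). |black|=7
Step 8: on WHITE (8,2): turn R to E, flip to black, move to (8,3). |black|=8
Step 9: on WHITE (8,3): turn R to S, flip to black, move to (9,3). |black|=9
Step 10: on BLACK (9,3): turn L to E, flip to white, move to (9,4). |black|=8
Step 11: on WHITE (9,4): turn R to S, flip to black, move to (10,4). |black|=9
Step 12: on BLACK (10,4): turn L to E, flip to white, move to (10,5). |black|=8
Step 13: on WHITE (10,5): turn R to S, flip to black, move to (11,5). |black|=9
Step 14: on WHITE (11,5): turn R to W, flip to black, move to (11,4). |black|=10
Step 15: on WHITE (11,4): turn R to N, flip to black, move to (10,4). |black|=11
Step 16: on WHITE (10,4): turn R to E, flip to black, move to (10,5). |black|=12
Step 17: on BLACK (10,5): turn L to N, flip to white, move to (9,5). |black|=11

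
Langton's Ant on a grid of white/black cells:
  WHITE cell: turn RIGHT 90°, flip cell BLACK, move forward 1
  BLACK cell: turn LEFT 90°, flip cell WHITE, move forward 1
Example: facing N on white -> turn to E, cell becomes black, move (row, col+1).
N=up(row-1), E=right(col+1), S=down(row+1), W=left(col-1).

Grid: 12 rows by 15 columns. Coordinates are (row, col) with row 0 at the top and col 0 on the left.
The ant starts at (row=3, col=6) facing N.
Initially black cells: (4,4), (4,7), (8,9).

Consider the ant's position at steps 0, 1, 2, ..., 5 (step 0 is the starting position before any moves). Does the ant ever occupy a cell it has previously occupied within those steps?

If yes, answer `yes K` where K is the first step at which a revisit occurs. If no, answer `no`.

Answer: no

Derivation:
Step 1: on WHITE (3,6): turn R to E, flip to black, move to (3,7). |black|=4 — new cell
Step 2: on WHITE (3,7): turn R to S, flip to black, move to (4,7). |black|=5 — new cell
Step 3: on BLACK (4,7): turn L to E, flip to white, move to (4,8). |black|=4 — new cell
Step 4: on WHITE (4,8): turn R to S, flip to black, move to (5,8). |black|=5 — new cell
Step 5: on WHITE (5,8): turn R to W, flip to black, move to (5,7). |black|=6 — new cell
No revisit within 5 steps.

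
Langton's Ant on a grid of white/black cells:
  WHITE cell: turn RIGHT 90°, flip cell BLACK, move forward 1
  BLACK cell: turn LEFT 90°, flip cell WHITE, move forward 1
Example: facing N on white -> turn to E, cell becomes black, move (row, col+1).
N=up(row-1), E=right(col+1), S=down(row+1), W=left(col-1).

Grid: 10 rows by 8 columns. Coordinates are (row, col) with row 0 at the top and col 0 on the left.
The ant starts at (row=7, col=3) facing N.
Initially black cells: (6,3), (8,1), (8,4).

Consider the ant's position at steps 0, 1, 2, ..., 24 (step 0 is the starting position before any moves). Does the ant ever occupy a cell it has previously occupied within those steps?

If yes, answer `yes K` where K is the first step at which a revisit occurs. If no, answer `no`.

Answer: yes 6

Derivation:
Step 1: on WHITE (7,3): turn R to E, flip to black, move to (7,4). |black|=4 — new cell
Step 2: on WHITE (7,4): turn R to S, flip to black, move to (8,4). |black|=5 — new cell
Step 3: on BLACK (8,4): turn L to E, flip to white, move to (8,5). |black|=4 — new cell
Step 4: on WHITE (8,5): turn R to S, flip to black, move to (9,5). |black|=5 — new cell
Step 5: on WHITE (9,5): turn R to W, flip to black, move to (9,4). |black|=6 — new cell
Step 6: on WHITE (9,4): turn R to N, flip to black, move to (8,4). |black|=7 — REVISIT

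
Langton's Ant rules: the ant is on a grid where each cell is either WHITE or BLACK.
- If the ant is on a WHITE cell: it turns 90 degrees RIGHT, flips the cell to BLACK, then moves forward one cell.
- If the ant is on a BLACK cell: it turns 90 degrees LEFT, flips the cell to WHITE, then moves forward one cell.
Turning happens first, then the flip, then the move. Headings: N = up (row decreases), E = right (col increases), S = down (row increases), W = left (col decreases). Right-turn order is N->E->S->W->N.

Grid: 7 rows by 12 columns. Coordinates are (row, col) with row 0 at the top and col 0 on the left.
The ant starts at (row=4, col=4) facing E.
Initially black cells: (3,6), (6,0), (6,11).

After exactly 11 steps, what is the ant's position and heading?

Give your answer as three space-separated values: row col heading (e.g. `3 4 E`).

Answer: 2 3 N

Derivation:
Step 1: on WHITE (4,4): turn R to S, flip to black, move to (5,4). |black|=4
Step 2: on WHITE (5,4): turn R to W, flip to black, move to (5,3). |black|=5
Step 3: on WHITE (5,3): turn R to N, flip to black, move to (4,3). |black|=6
Step 4: on WHITE (4,3): turn R to E, flip to black, move to (4,4). |black|=7
Step 5: on BLACK (4,4): turn L to N, flip to white, move to (3,4). |black|=6
Step 6: on WHITE (3,4): turn R to E, flip to black, move to (3,5). |black|=7
Step 7: on WHITE (3,5): turn R to S, flip to black, move to (4,5). |black|=8
Step 8: on WHITE (4,5): turn R to W, flip to black, move to (4,4). |black|=9
Step 9: on WHITE (4,4): turn R to N, flip to black, move to (3,4). |black|=10
Step 10: on BLACK (3,4): turn L to W, flip to white, move to (3,3). |black|=9
Step 11: on WHITE (3,3): turn R to N, flip to black, move to (2,3). |black|=10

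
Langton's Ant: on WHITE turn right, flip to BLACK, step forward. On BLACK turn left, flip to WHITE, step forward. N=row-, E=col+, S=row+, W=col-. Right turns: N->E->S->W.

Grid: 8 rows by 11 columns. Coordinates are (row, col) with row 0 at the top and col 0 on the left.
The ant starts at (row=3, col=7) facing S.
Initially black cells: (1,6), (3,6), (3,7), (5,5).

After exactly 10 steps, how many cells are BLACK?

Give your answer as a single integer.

Answer: 10

Derivation:
Step 1: on BLACK (3,7): turn L to E, flip to white, move to (3,8). |black|=3
Step 2: on WHITE (3,8): turn R to S, flip to black, move to (4,8). |black|=4
Step 3: on WHITE (4,8): turn R to W, flip to black, move to (4,7). |black|=5
Step 4: on WHITE (4,7): turn R to N, flip to black, move to (3,7). |black|=6
Step 5: on WHITE (3,7): turn R to E, flip to black, move to (3,8). |black|=7
Step 6: on BLACK (3,8): turn L to N, flip to white, move to (2,8). |black|=6
Step 7: on WHITE (2,8): turn R to E, flip to black, move to (2,9). |black|=7
Step 8: on WHITE (2,9): turn R to S, flip to black, move to (3,9). |black|=8
Step 9: on WHITE (3,9): turn R to W, flip to black, move to (3,8). |black|=9
Step 10: on WHITE (3,8): turn R to N, flip to black, move to (2,8). |black|=10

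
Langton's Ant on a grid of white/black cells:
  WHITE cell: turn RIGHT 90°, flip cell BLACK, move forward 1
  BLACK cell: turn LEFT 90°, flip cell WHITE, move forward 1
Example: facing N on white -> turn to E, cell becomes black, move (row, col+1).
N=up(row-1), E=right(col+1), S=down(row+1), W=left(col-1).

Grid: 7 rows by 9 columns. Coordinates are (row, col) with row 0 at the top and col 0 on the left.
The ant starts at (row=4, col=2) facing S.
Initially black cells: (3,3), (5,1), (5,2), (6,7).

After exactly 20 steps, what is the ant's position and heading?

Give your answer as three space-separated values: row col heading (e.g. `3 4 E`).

Answer: 4 0 S

Derivation:
Step 1: on WHITE (4,2): turn R to W, flip to black, move to (4,1). |black|=5
Step 2: on WHITE (4,1): turn R to N, flip to black, move to (3,1). |black|=6
Step 3: on WHITE (3,1): turn R to E, flip to black, move to (3,2). |black|=7
Step 4: on WHITE (3,2): turn R to S, flip to black, move to (4,2). |black|=8
Step 5: on BLACK (4,2): turn L to E, flip to white, move to (4,3). |black|=7
Step 6: on WHITE (4,3): turn R to S, flip to black, move to (5,3). |black|=8
Step 7: on WHITE (5,3): turn R to W, flip to black, move to (5,2). |black|=9
Step 8: on BLACK (5,2): turn L to S, flip to white, move to (6,2). |black|=8
Step 9: on WHITE (6,2): turn R to W, flip to black, move to (6,1). |black|=9
Step 10: on WHITE (6,1): turn R to N, flip to black, move to (5,1). |black|=10
Step 11: on BLACK (5,1): turn L to W, flip to white, move to (5,0). |black|=9
Step 12: on WHITE (5,0): turn R to N, flip to black, move to (4,0). |black|=10
Step 13: on WHITE (4,0): turn R to E, flip to black, move to (4,1). |black|=11
Step 14: on BLACK (4,1): turn L to N, flip to white, move to (3,1). |black|=10
Step 15: on BLACK (3,1): turn L to W, flip to white, move to (3,0). |black|=9
Step 16: on WHITE (3,0): turn R to N, flip to black, move to (2,0). |black|=10
Step 17: on WHITE (2,0): turn R to E, flip to black, move to (2,1). |black|=11
Step 18: on WHITE (2,1): turn R to S, flip to black, move to (3,1). |black|=12
Step 19: on WHITE (3,1): turn R to W, flip to black, move to (3,0). |black|=13
Step 20: on BLACK (3,0): turn L to S, flip to white, move to (4,0). |black|=12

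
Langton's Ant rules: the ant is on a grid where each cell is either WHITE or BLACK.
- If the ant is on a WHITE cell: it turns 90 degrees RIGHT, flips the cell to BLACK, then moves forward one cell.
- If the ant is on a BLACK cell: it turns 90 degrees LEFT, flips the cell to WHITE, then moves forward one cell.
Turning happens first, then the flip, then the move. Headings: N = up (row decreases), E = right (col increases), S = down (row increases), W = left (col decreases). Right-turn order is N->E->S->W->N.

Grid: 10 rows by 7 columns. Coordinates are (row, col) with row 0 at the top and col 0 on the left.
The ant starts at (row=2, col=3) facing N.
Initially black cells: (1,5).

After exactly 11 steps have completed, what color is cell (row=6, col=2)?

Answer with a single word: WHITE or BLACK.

Answer: WHITE

Derivation:
Step 1: on WHITE (2,3): turn R to E, flip to black, move to (2,4). |black|=2
Step 2: on WHITE (2,4): turn R to S, flip to black, move to (3,4). |black|=3
Step 3: on WHITE (3,4): turn R to W, flip to black, move to (3,3). |black|=4
Step 4: on WHITE (3,3): turn R to N, flip to black, move to (2,3). |black|=5
Step 5: on BLACK (2,3): turn L to W, flip to white, move to (2,2). |black|=4
Step 6: on WHITE (2,2): turn R to N, flip to black, move to (1,2). |black|=5
Step 7: on WHITE (1,2): turn R to E, flip to black, move to (1,3). |black|=6
Step 8: on WHITE (1,3): turn R to S, flip to black, move to (2,3). |black|=7
Step 9: on WHITE (2,3): turn R to W, flip to black, move to (2,2). |black|=8
Step 10: on BLACK (2,2): turn L to S, flip to white, move to (3,2). |black|=7
Step 11: on WHITE (3,2): turn R to W, flip to black, move to (3,1). |black|=8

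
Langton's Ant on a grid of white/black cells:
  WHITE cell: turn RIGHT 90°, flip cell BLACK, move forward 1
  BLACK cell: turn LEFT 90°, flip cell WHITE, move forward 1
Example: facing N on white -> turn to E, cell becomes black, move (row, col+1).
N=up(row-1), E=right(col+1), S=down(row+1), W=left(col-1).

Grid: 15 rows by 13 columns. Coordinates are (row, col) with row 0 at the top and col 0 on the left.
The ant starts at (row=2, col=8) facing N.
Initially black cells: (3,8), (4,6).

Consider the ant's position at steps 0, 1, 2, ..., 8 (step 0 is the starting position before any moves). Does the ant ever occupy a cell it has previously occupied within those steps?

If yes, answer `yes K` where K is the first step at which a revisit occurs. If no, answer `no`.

Step 1: on WHITE (2,8): turn R to E, flip to black, move to (2,9). |black|=3 — new cell
Step 2: on WHITE (2,9): turn R to S, flip to black, move to (3,9). |black|=4 — new cell
Step 3: on WHITE (3,9): turn R to W, flip to black, move to (3,8). |black|=5 — new cell
Step 4: on BLACK (3,8): turn L to S, flip to white, move to (4,8). |black|=4 — new cell
Step 5: on WHITE (4,8): turn R to W, flip to black, move to (4,7). |black|=5 — new cell
Step 6: on WHITE (4,7): turn R to N, flip to black, move to (3,7). |black|=6 — new cell
Step 7: on WHITE (3,7): turn R to E, flip to black, move to (3,8). |black|=7 — REVISIT

Answer: yes 7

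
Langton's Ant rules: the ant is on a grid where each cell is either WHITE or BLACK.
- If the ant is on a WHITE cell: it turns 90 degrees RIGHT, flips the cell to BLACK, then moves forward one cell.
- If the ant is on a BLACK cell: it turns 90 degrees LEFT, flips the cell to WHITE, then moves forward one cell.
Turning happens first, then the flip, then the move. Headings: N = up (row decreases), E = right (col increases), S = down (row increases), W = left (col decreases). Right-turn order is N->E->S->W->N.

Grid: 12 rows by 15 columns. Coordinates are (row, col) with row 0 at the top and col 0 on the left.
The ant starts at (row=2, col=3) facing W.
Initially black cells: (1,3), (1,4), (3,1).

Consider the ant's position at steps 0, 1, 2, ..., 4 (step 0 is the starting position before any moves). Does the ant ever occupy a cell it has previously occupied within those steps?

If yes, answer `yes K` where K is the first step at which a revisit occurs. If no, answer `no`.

Step 1: on WHITE (2,3): turn R to N, flip to black, move to (1,3). |black|=4 — new cell
Step 2: on BLACK (1,3): turn L to W, flip to white, move to (1,2). |black|=3 — new cell
Step 3: on WHITE (1,2): turn R to N, flip to black, move to (0,2). |black|=4 — new cell
Step 4: on WHITE (0,2): turn R to E, flip to black, move to (0,3). |black|=5 — new cell
No revisit within 4 steps.

Answer: no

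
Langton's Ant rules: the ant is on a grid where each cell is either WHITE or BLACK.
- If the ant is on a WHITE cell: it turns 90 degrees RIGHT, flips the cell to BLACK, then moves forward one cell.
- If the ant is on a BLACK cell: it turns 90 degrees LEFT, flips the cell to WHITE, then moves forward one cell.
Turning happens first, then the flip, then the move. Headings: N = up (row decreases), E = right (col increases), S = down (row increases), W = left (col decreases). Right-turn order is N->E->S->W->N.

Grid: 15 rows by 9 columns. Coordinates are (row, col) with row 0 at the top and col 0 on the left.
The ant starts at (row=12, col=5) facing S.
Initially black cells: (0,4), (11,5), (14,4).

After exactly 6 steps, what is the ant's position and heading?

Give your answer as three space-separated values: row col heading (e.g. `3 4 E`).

Answer: 11 6 S

Derivation:
Step 1: on WHITE (12,5): turn R to W, flip to black, move to (12,4). |black|=4
Step 2: on WHITE (12,4): turn R to N, flip to black, move to (11,4). |black|=5
Step 3: on WHITE (11,4): turn R to E, flip to black, move to (11,5). |black|=6
Step 4: on BLACK (11,5): turn L to N, flip to white, move to (10,5). |black|=5
Step 5: on WHITE (10,5): turn R to E, flip to black, move to (10,6). |black|=6
Step 6: on WHITE (10,6): turn R to S, flip to black, move to (11,6). |black|=7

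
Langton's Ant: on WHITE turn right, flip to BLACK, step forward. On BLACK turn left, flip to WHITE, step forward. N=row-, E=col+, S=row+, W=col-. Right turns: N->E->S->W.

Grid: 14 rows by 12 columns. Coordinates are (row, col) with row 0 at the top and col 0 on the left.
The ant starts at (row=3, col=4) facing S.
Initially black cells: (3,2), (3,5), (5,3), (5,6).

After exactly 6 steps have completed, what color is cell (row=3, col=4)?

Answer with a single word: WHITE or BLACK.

Answer: WHITE

Derivation:
Step 1: on WHITE (3,4): turn R to W, flip to black, move to (3,3). |black|=5
Step 2: on WHITE (3,3): turn R to N, flip to black, move to (2,3). |black|=6
Step 3: on WHITE (2,3): turn R to E, flip to black, move to (2,4). |black|=7
Step 4: on WHITE (2,4): turn R to S, flip to black, move to (3,4). |black|=8
Step 5: on BLACK (3,4): turn L to E, flip to white, move to (3,5). |black|=7
Step 6: on BLACK (3,5): turn L to N, flip to white, move to (2,5). |black|=6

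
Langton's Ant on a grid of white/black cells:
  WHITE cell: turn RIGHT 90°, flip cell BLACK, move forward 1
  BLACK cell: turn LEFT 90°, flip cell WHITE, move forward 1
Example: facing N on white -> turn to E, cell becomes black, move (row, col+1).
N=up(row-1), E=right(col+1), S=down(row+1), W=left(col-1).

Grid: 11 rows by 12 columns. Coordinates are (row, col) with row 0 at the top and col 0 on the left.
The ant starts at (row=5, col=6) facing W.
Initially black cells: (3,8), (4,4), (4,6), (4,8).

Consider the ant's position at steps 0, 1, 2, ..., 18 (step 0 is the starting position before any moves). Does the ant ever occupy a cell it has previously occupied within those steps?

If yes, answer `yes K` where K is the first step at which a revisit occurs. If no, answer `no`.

Step 1: on WHITE (5,6): turn R to N, flip to black, move to (4,6). |black|=5 — new cell
Step 2: on BLACK (4,6): turn L to W, flip to white, move to (4,5). |black|=4 — new cell
Step 3: on WHITE (4,5): turn R to N, flip to black, move to (3,5). |black|=5 — new cell
Step 4: on WHITE (3,5): turn R to E, flip to black, move to (3,6). |black|=6 — new cell
Step 5: on WHITE (3,6): turn R to S, flip to black, move to (4,6). |black|=7 — REVISIT

Answer: yes 5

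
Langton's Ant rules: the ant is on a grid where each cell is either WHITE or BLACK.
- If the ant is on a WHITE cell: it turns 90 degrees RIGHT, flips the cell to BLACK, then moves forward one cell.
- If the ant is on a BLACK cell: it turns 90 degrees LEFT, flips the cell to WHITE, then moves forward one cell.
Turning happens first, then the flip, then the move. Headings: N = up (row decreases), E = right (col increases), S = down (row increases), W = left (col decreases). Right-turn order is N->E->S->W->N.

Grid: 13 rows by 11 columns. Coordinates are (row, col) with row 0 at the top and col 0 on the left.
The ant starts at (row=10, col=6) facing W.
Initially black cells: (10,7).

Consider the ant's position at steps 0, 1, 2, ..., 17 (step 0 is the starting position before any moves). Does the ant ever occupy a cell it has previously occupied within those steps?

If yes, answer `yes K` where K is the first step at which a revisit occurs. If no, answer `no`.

Answer: yes 7

Derivation:
Step 1: on WHITE (10,6): turn R to N, flip to black, move to (9,6). |black|=2 — new cell
Step 2: on WHITE (9,6): turn R to E, flip to black, move to (9,7). |black|=3 — new cell
Step 3: on WHITE (9,7): turn R to S, flip to black, move to (10,7). |black|=4 — new cell
Step 4: on BLACK (10,7): turn L to E, flip to white, move to (10,8). |black|=3 — new cell
Step 5: on WHITE (10,8): turn R to S, flip to black, move to (11,8). |black|=4 — new cell
Step 6: on WHITE (11,8): turn R to W, flip to black, move to (11,7). |black|=5 — new cell
Step 7: on WHITE (11,7): turn R to N, flip to black, move to (10,7). |black|=6 — REVISIT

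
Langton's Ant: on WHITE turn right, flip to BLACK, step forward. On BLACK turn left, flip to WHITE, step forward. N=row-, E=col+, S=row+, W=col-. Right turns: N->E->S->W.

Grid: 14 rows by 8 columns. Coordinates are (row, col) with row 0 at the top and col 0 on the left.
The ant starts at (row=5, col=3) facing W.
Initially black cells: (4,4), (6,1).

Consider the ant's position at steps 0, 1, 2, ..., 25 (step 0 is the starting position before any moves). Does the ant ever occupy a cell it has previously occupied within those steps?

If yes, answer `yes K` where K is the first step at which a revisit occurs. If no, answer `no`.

Answer: yes 6

Derivation:
Step 1: on WHITE (5,3): turn R to N, flip to black, move to (4,3). |black|=3 — new cell
Step 2: on WHITE (4,3): turn R to E, flip to black, move to (4,4). |black|=4 — new cell
Step 3: on BLACK (4,4): turn L to N, flip to white, move to (3,4). |black|=3 — new cell
Step 4: on WHITE (3,4): turn R to E, flip to black, move to (3,5). |black|=4 — new cell
Step 5: on WHITE (3,5): turn R to S, flip to black, move to (4,5). |black|=5 — new cell
Step 6: on WHITE (4,5): turn R to W, flip to black, move to (4,4). |black|=6 — REVISIT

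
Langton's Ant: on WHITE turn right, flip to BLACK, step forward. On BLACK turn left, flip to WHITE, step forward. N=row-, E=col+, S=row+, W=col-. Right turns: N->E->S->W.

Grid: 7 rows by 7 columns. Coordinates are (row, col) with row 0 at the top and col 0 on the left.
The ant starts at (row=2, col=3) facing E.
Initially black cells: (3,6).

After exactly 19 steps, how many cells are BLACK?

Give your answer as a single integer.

Step 1: on WHITE (2,3): turn R to S, flip to black, move to (3,3). |black|=2
Step 2: on WHITE (3,3): turn R to W, flip to black, move to (3,2). |black|=3
Step 3: on WHITE (3,2): turn R to N, flip to black, move to (2,2). |black|=4
Step 4: on WHITE (2,2): turn R to E, flip to black, move to (2,3). |black|=5
Step 5: on BLACK (2,3): turn L to N, flip to white, move to (1,3). |black|=4
Step 6: on WHITE (1,3): turn R to E, flip to black, move to (1,4). |black|=5
Step 7: on WHITE (1,4): turn R to S, flip to black, move to (2,4). |black|=6
Step 8: on WHITE (2,4): turn R to W, flip to black, move to (2,3). |black|=7
Step 9: on WHITE (2,3): turn R to N, flip to black, move to (1,3). |black|=8
Step 10: on BLACK (1,3): turn L to W, flip to white, move to (1,2). |black|=7
Step 11: on WHITE (1,2): turn R to N, flip to black, move to (0,2). |black|=8
Step 12: on WHITE (0,2): turn R to E, flip to black, move to (0,3). |black|=9
Step 13: on WHITE (0,3): turn R to S, flip to black, move to (1,3). |black|=10
Step 14: on WHITE (1,3): turn R to W, flip to black, move to (1,2). |black|=11
Step 15: on BLACK (1,2): turn L to S, flip to white, move to (2,2). |black|=10
Step 16: on BLACK (2,2): turn L to E, flip to white, move to (2,3). |black|=9
Step 17: on BLACK (2,3): turn L to N, flip to white, move to (1,3). |black|=8
Step 18: on BLACK (1,3): turn L to W, flip to white, move to (1,2). |black|=7
Step 19: on WHITE (1,2): turn R to N, flip to black, move to (0,2). |black|=8

Answer: 8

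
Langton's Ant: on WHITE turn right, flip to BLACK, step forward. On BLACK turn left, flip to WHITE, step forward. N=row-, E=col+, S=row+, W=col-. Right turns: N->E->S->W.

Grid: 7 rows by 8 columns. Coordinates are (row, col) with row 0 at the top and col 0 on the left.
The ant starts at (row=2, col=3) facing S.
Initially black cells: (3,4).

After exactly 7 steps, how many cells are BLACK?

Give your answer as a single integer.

Answer: 4

Derivation:
Step 1: on WHITE (2,3): turn R to W, flip to black, move to (2,2). |black|=2
Step 2: on WHITE (2,2): turn R to N, flip to black, move to (1,2). |black|=3
Step 3: on WHITE (1,2): turn R to E, flip to black, move to (1,3). |black|=4
Step 4: on WHITE (1,3): turn R to S, flip to black, move to (2,3). |black|=5
Step 5: on BLACK (2,3): turn L to E, flip to white, move to (2,4). |black|=4
Step 6: on WHITE (2,4): turn R to S, flip to black, move to (3,4). |black|=5
Step 7: on BLACK (3,4): turn L to E, flip to white, move to (3,5). |black|=4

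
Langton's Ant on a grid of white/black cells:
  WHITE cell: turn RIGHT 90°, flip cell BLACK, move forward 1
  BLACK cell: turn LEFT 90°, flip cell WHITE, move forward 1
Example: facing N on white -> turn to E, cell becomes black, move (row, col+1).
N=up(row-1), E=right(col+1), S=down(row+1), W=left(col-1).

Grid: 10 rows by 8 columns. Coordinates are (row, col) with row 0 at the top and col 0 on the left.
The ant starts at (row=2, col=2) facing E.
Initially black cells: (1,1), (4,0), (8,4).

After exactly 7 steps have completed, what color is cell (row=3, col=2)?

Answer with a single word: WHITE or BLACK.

Step 1: on WHITE (2,2): turn R to S, flip to black, move to (3,2). |black|=4
Step 2: on WHITE (3,2): turn R to W, flip to black, move to (3,1). |black|=5
Step 3: on WHITE (3,1): turn R to N, flip to black, move to (2,1). |black|=6
Step 4: on WHITE (2,1): turn R to E, flip to black, move to (2,2). |black|=7
Step 5: on BLACK (2,2): turn L to N, flip to white, move to (1,2). |black|=6
Step 6: on WHITE (1,2): turn R to E, flip to black, move to (1,3). |black|=7
Step 7: on WHITE (1,3): turn R to S, flip to black, move to (2,3). |black|=8

Answer: BLACK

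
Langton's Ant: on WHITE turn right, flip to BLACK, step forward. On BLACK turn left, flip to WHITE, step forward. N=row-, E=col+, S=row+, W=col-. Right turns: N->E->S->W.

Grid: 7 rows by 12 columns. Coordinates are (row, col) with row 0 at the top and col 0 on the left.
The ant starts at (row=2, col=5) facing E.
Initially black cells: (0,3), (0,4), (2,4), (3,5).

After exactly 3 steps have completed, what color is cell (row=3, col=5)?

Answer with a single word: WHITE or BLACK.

Answer: WHITE

Derivation:
Step 1: on WHITE (2,5): turn R to S, flip to black, move to (3,5). |black|=5
Step 2: on BLACK (3,5): turn L to E, flip to white, move to (3,6). |black|=4
Step 3: on WHITE (3,6): turn R to S, flip to black, move to (4,6). |black|=5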